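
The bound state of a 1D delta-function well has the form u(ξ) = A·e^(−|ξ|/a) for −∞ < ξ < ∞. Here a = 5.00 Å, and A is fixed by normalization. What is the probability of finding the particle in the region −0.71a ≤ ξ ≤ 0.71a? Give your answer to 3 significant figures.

|u|² is the probability density, so P = ∫_{−0.71a}^{0.71a} |u|² dξ.
Since A² = 1/(a), this is the region integral divided by the full normalization integral.
By symmetry take twice the ξ ≥ 0 contribution in numerator and denominator; the 2's cancel. In terms of t = ξ/a (A² and the length scale cancel between numerator and denominator), P = [∫_{0}^{0.71} e^(-2·t) dt] / [∫_{0}^{∞} e^(-2·t) dt].
Using ∫ e^(-2·t) dt = -e^(-2·t)/2, the numerator is 1/2 - e^(-71/50)/2 and the denominator is 1/2.
This works out to P = 0.7583.

P ≈ 0.758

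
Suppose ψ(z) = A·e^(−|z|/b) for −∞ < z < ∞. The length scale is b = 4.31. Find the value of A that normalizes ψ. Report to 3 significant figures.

A ≈ 0.482

We need A² ∫|f|² dz = 1, taking the integral from −∞ to ∞.
Recall ∫₀^∞ z^m e^(−z/β) dz = m!·β^(m+1), with ψ = A·e^(−|z|/b), the integral evaluates to A²·[b].
Setting this equal to 1 gives A² = 1/(b).
Plugging in b = 4.31 yields A = 0.4817.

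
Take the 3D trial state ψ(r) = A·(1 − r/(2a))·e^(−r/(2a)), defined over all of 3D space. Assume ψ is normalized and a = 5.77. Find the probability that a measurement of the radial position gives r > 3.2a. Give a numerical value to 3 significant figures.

P ≈ 0.914

P = ∫ |ψ|² 4πr² dr over r > 3.2a.
A² is fixed by ∫₀^∞ 4πr²|ψ|² dr = 1, i.e. A² = (8·π·a^3)^(−1).
Let u = r/a; then A², 4π and the length scale all cancel, so P = ∫_{3.2}^{∞} u^2·(1 - u/2)^2·e^(-u) du ÷ ∫_{0}^{∞} u^2·(1 - u/2)^2·e^(-u) du.
Using ∫ u^2·(1 - u/2)^2·e^(-u) du = -(u^4/4 + u^2 + 2·u + 2)·e^(-u), the numerator is ≈ 1.8284 and the denominator is 2.
This evaluates to P = 0.9142.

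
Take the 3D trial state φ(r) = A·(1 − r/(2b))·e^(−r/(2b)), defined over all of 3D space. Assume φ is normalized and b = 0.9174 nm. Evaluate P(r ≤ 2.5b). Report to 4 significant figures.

P ≈ 0.05538

P = ∫ |φ|² 4πr² dr over r ≤ 2.5b.
A² is fixed by ∫₀^∞ 4πr²|φ|² dr = 1, i.e. A² = (8·π·b^3)^(−1).
In terms of u = r/b (A², 4π and the length scale all cancel between numerator and denominator), P = [∫_{0}^{2.5} u^2·(1 - u/2)^2·e^(-u) du] / [∫_{0}^{∞} u^2·(1 - u/2)^2·e^(-u) du].
Using ∫ u^2·(1 - u/2)^2·e^(-u) du = -(u^4/4 + u^2 + 2·u + 2)·e^(-u), the numerator is 2 - 1473·e^(-5/2)/64 and the denominator is 2.
The region integral divided by the full integral gives P = 0.055381.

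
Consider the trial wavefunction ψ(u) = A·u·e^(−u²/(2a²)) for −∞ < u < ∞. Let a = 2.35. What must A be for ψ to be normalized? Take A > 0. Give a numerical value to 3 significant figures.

A ≈ 0.295

Normalization requires ∫|ψ|² du = 1, integrated from −∞ to ∞.
Carrying out the integral gives A² · √(π)·a^3/2.
Plugging in a = 2.35 yields A = 0.2949.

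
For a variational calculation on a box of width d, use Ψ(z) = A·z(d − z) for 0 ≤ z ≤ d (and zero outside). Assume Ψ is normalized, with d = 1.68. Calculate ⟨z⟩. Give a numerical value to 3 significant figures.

⟨z⟩ = ∫ z |Ψ|² dz over the full domain.
Expanding the polynomial and integrating term by term, the ratio of the moment integral to the normalization integral gives ⟨z⟩ = d/2.
With d = 1.68, ⟨z⟩ = 0.8400.

⟨z⟩ ≈ 0.840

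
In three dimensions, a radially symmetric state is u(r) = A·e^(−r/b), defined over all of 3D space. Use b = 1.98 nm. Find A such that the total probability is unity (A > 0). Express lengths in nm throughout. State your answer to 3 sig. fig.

A ≈ 0.203 nm^(-3/2)

Require ∫ |u|² 4πr² dr = 1 over the whole domain.
Recall ∫₀^∞ r^m e^(−r/β) dr = m!·β^(m+1), carrying out the integral gives A² · π·b^3.
With b = 1.98: A² = 0.04101 and A = 0.2025.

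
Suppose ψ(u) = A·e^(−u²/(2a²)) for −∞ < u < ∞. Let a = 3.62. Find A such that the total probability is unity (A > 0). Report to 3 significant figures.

A ≈ 0.395

We need A² ∫|f|² du = 1, taking the integral from −∞ to ∞.
The integral (without the A² prefactor) comes out to √(π)·a.
Hence A² = 1/[√(π)·a].
With a = 3.62: A² = 0.1559 and A = 0.3948.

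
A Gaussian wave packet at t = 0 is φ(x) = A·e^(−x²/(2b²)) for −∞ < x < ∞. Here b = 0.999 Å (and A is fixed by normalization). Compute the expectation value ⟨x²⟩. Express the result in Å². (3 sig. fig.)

⟨x^2⟩ ≈ 0.499 Å^2

By definition ⟨x²⟩ = ∫ x^2 |φ(x)|² dx.
With ∫_{−∞}^{∞} x^(2m) e^(−αx²) dx = (2m−1)!!·√π / (2^m α^(m+1/2)), the ratio of the moment integral to the normalization integral gives ⟨x²⟩ = b^2/2.
With b = 0.999, ⟨x^2⟩ = 0.4990.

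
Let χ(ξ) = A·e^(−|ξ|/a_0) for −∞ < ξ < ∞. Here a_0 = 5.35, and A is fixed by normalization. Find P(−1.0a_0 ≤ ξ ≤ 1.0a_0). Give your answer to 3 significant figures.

P ≈ 0.865

|χ|² is the probability density, so P = ∫_{−1.0a_0}^{1.0a_0} |χ|² dξ.
The normalization integral ∫|χ|²dξ over the whole domain equals a_0·A², and A² cancels in the ratio.
By symmetry take twice the ξ ≥ 0 contribution in numerator and denominator; the 2's cancel. Let u = ξ/a_0; then A² and the length scale cancel, so P = ∫_{0}^{1.0} e^(-2·u) du ÷ ∫_{0}^{∞} e^(-2·u) du.
Using ∫ e^(-2·u) du = -e^(-2·u)/2, the numerator is 1/2 - e^(-2)/2 and the denominator is 1/2.
This works out to P = 0.8647.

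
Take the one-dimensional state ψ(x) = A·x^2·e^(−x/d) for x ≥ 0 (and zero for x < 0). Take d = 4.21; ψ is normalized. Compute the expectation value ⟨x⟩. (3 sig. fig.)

By definition ⟨x⟩ = ∫ x |ψ(x)|² dx.
Since the A² factors cancel between numerator and denominator, ⟨x⟩ = 5·d/2.
With d = 4.21, ⟨x⟩ = 10.53.

⟨x⟩ ≈ 10.5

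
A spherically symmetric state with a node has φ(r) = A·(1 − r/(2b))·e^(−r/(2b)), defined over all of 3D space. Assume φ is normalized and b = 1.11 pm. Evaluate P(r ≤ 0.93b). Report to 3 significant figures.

P = ∫ |φ|² 4πr² dr over r ≤ 0.93b.
A² is fixed by ∫₀^∞ 4πr²|φ|² dr = 1, i.e. A² = (8·π·b^3)^(−1).
Substituting u = r/b, A², 4π and the length scale all cancel in the ratio: P = ∫_{0}^{0.93} u^2·(1 - u/2)^2·e^(-u) du / ∫_{0}^{∞} u^2·(1 - u/2)^2·e^(-u) du.
With ∫ u^2·(1 - u/2)^2·e^(-u) du = -(u^4/4 + u^2 + 2·u + 2)·e^(-u) + C, the region integral is ≈ 0.061986 and the full one is 2.
This evaluates to P = 0.03099.

P ≈ 0.0310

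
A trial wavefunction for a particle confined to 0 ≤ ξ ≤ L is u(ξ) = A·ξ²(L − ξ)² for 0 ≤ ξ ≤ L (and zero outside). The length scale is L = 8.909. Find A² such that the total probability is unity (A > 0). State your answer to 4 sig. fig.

Normalization requires ∫|u|² dξ = 1, integrated from 0 to L.
The integral (without the A² prefactor) comes out to L^9/630.
Hence A² = 1/[L^9/630].
Substituting L = 8.909 gives A² = 0.0000017819, so A = 0.0013349.

A^2 ≈ 0.000001782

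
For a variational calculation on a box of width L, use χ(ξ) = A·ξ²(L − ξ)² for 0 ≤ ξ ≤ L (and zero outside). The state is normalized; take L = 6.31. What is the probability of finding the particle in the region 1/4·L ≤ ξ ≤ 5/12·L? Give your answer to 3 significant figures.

P ≈ 0.253

P = ∫_{1/4·L}^{5/12·L} |χ(ξ)|² dξ.
Since A² = 1/(L^9/630), this is the region integral divided by the full normalization integral.
In terms of u = ξ/L (A² and the length scale cancel between numerator and denominator), P = [∫_{1/4}^{5/12} u^4·(1 - u)^4 du] / [∫_{0}^{1} u^4·(1 - u)^4 du].
An antiderivative of u^4·(1 - u)^4 is u^5·(70·u^4 - 315·u^3 + 540·u^2 - 420·u + 126)/630; evaluating from 1/4 to 5/12 gives ≈ 0.00040223, while the full integral is 1/630.
The result is P = 0.2534.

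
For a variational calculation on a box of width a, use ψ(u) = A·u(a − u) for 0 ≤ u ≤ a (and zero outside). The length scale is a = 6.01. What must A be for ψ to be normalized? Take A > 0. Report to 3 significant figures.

The normalization condition is ∫|ψ|² du = 1 from 0 to a.
Carrying out the integral gives A² · a^5/30.
Setting this equal to 1 gives A² = 1/(a^5/30).
Substituting a = 6.01 gives A² = 0.003826, so A = 0.06185.

A ≈ 0.0619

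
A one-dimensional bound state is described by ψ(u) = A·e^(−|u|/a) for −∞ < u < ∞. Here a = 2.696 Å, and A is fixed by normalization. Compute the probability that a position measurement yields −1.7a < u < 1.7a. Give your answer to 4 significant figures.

P ≈ 0.9666

P = ∫_{−1.7a}^{1.7a} |ψ(u)|² du.
With A² fixed by ∫|ψ|² = 1, i.e. A² = (a)^(−1), substitute and integrate.
Both integrals are even about u = 0, so only the u ≥ 0 halves are needed (the factors of 2 cancel). Let t = u/a; then A² and the length scale cancel, so P = ∫_{0}^{1.7} e^(-2·t) dt ÷ ∫_{0}^{∞} e^(-2·t) dt.
With ∫ e^(-2·t) dt = -e^(-2·t)/2 + C, the region integral is 1/2 - e^(-17/5)/2 and the full one is 1/2.
Taking the ratio, P = 0.96663.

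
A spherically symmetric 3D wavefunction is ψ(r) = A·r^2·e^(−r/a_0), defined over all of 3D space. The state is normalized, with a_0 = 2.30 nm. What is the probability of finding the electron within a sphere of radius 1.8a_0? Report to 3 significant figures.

Integrate the radial probability density 4πr²|ψ|² over r ≤ 1.8a_0.
Normalization gives A² = 1/(45·π·a_0^7/2).
In terms of u = r/a_0 (A², 4π and the length scale all cancel between numerator and denominator), P = [∫_{0}^{1.8} u^6·e^(-2·u) du] / [∫_{0}^{∞} u^6·e^(-2·u) du].
Using ∫ u^6·e^(-2·u) du = -(4·u^6 + 12·u^5 + 30·u^4 + 60·u^3 + 90·u^2 + 90·u + 45)·e^(-2·u)/8, the numerator is ≈ 0.41216 and the denominator is 45/8.
Taking the ratio yields P = 0.07327.

P ≈ 0.0733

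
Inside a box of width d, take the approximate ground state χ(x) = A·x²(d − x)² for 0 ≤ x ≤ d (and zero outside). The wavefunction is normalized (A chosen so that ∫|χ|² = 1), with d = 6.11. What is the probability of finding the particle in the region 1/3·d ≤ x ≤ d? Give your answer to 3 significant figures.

P ≈ 0.855

P = ∫_{1/3·d}^{d} |χ(x)|² dx.
The normalization integral ∫|χ|²dx over the whole domain equals d^9/630·A², and A² cancels in the ratio.
In terms of u = x/d (A² and the length scale cancel between numerator and denominator), P = [∫_{1/3}^{1} u^4·(1 - u)^4 du] / [∫_{0}^{1} u^4·(1 - u)^4 du].
An antiderivative of u^4·(1 - u)^4 is u^5·(70·u^4 - 315·u^3 + 540·u^2 - 420·u + 126)/630; evaluating from 1/3 to 1 gives ≈ 0.0013574, while the full integral is 1/630.
Evaluating gives P = 0.8552.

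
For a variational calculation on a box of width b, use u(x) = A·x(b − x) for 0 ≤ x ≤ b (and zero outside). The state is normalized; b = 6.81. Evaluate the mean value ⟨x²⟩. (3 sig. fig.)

The expectation value is the |u|²-weighted average of x^2: ∫ x^2|u|² dx.
Expanding the polynomial and integrating term by term, the ratio of the moment integral to the normalization integral gives ⟨x²⟩ = 2·b^2/7.
Putting b = 6.81 gives 13.25.

⟨x^2⟩ ≈ 13.3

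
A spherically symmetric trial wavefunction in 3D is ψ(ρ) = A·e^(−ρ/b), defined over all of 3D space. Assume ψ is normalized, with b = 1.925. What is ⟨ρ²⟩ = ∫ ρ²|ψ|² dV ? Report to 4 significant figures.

⟨ρ^2⟩ ≈ 11.12

By definition ⟨ρ²⟩ = ∫ ρ^2 |ψ(ρ)|² 4πρ² dρ.
Using ∫₀^∞ ρⁿ e^(−αρ) dρ = n!/αⁿ⁺¹, evaluating both integrals, ⟨ρ²⟩ = 3·b^2.
Putting b = 1.925 gives 11.117.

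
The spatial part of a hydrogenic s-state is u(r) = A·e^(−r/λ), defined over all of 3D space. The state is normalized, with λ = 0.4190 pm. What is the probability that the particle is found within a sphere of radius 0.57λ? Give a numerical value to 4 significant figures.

P ≈ 0.1078

With dV = 4πr²dr, the probability is ∫|u|² dV over r ≤ 0.57λ.
Normalization gives A² = 1/(π·λ^3).
Substituting t = r/λ, A², 4π and the length scale all cancel in the ratio: P = ∫_{0}^{0.57} t^2·e^(-2·t) dt / ∫_{0}^{∞} t^2·e^(-2·t) dt.
Using ∫ t^2·e^(-2·t) dt = -(2·t^2 + 2·t + 1)·e^(-2·t)/4, the numerator is ≈ 0.0269422 and the denominator is 1/4.
The region integral divided by the full integral gives P = 0.10777.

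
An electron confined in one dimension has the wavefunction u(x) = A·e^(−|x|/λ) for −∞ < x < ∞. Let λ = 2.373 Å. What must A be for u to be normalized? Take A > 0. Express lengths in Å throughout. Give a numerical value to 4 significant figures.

A ≈ 0.6492 Å^(-1/2)

Require ∫ |u|² dx = 1 over the whole domain.
Recall ∫₀^∞ x^m e^(−x/β) dx = m!·β^(m+1), with u = A·e^(−|x|/λ), the integral evaluates to A²·[λ].
Setting this equal to 1 gives A² = 1/(λ).
Plugging in λ = 2.373 yields A = 0.64916.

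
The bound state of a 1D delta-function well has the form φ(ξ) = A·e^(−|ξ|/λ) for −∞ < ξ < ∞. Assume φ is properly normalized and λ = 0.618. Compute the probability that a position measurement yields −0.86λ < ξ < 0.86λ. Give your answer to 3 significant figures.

P ≈ 0.821

The probability is P = ∫ |φ|² dξ over [−0.86λ, 0.86λ].
The normalization integral ∫|φ|²dξ over the whole domain equals λ·A², and A² cancels in the ratio.
Both integrals are even about ξ = 0, so only the ξ ≥ 0 halves are needed (the factors of 2 cancel). Substituting u = ξ/λ, A² and the length scale cancel in the ratio: P = ∫_{0}^{0.86} e^(-2·u) du / ∫_{0}^{∞} e^(-2·u) du.
An antiderivative of e^(-2·u) is -e^(-2·u)/2; evaluating from 0 to 0.86 gives 1/2 - e^(-43/25)/2, while the full integral is 1/2.
Taking the ratio, P = 0.8209.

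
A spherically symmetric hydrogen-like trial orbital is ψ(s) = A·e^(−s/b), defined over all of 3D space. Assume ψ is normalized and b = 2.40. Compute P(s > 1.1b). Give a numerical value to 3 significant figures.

With dV = 4πs²ds, the probability is ∫|ψ|² dV over s > 1.1b.
A² is fixed by ∫₀^∞ 4πs²|ψ|² ds = 1, i.e. A² = (π·b^3)^(−1).
Let u = s/b; then A², 4π and the length scale all cancel, so P = ∫_{1.1}^{∞} u^2·e^(-2·u) du ÷ ∫_{0}^{∞} u^2·e^(-2·u) du.
An antiderivative of u^2·e^(-2·u) is -(2·u^2 + 2·u + 1)·e^(-2·u)/4; evaluating from 1.1 to ∞ gives 281·e^(-11/5)/200, while the full integral is 1/4.
The region integral divided by the full integral gives P = 0.6227.

P ≈ 0.623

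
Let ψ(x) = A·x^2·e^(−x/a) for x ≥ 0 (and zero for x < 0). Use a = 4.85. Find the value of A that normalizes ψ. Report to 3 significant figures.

A ≈ 0.0223

The normalization condition is ∫|ψ|² dx = 1 from 0 to ∞.
Using ∫₀^∞ xⁿ e^(−αx) dx = n!/αⁿ⁺¹, with ψ = A·x^2·e^(−x/a), the integral evaluates to A²·[3·a^5/4].
So A² = (3·a^5/4)^(−1).
Plugging in a = 4.85 yields A = 0.02229.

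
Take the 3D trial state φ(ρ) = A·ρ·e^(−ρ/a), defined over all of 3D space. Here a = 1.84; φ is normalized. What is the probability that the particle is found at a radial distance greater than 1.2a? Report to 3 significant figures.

Integrate the radial probability density 4πρ²|φ|² over ρ > 1.2a.
The full normalization integral is A²·[3·π·a^5] = 1, fixing A².
Substituting u = ρ/a, A², 4π and the length scale all cancel in the ratio: P = ∫_{1.2}^{∞} u^4·e^(-2·u) du / ∫_{0}^{∞} u^4·e^(-2·u) du.
An antiderivative of u^4·e^(-2·u) is -(u^4/2 + u^3 + 3·u^2/2 + 3·u/2 + 3/4)·e^(-2·u); evaluating from 1.2 to ∞ gives ≈ 0.67810, while the full integral is 3/4.
Taking the ratio yields P = 0.9041.

P ≈ 0.904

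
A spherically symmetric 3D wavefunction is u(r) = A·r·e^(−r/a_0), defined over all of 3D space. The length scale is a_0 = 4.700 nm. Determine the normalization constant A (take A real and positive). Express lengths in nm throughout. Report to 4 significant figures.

A ≈ 0.006802 nm^(-5/2)

Require ∫ |u|² 4πr² dr = 1 over the whole domain.
In 3D with spherical symmetry the volume element is 4πr² dr.
Using ∫₀^∞ rⁿ e^(−αr) dr = n!/αⁿ⁺¹, the integral (without the A² prefactor) comes out to 3·π·a_0^5.
So A² = (3·π·a_0^5)^(−1).
With a_0 = 4.700: A² = 0.000046264 and A = 0.0068017.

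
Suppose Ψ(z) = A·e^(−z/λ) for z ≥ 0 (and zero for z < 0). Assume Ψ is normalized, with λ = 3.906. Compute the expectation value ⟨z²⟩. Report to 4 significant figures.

⟨z^2⟩ ≈ 7.628

⟨z²⟩ = ∫ z^2 |Ψ|² dz over the full domain.
With ∫₀^∞ z^2 e^(−αz) dz = 2!/α^3, the ratio of the moment integral to the normalization integral gives ⟨z²⟩ = λ^2/2.
With λ = 3.906, ⟨z^2⟩ = 7.6284.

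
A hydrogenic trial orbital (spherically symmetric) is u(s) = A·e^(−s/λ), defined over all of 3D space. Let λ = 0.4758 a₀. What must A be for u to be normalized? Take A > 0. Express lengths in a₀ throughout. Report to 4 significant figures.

A ≈ 1.719 a₀^(-3/2)

The normalization condition is ∫|u|² 4πs² ds = 1 from 0 to ∞.
Recall ∫₀^∞ s^m e^(−s/β) ds = m!·β^(m+1), ∫|u|² 4πs² ds = A²·(π·λ^3).
Hence A² = 1/[π·λ^3].
With λ = 0.4758: A² = 2.9551 and A = 1.7190.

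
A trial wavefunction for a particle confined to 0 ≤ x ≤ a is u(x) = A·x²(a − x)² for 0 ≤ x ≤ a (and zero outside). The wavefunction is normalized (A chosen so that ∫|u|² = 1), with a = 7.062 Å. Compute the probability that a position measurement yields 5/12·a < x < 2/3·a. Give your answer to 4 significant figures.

P ≈ 0.5528

The probability is P = ∫ |u|² dx over [5/12·a, 2/3·a].
The normalization integral ∫|u|²dx over the whole domain equals a^9/630·A², and A² cancels in the ratio.
Substituting t = x/a, A² and the length scale cancel in the ratio: P = ∫_{5/12}^{2/3} t^4·(1 - t)^4 dt / ∫_{0}^{1} t^4·(1 - t)^4 dt.
An antiderivative of t^4·(1 - t)^4 is t^5·(70·t^4 - 315·t^3 + 540·t^2 - 420·t + 126)/630; evaluating from 5/12 to 2/3 gives ≈ 0.000877499, while the full integral is 1/630.
Taking the ratio, P = 0.55282.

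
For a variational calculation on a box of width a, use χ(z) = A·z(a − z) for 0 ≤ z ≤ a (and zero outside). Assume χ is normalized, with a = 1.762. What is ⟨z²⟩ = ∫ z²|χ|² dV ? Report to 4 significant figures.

The expectation value is the |χ|²-weighted average of z^2: ∫ z^2|χ|² dz.
Expanding the polynomial and integrating term by term, the ratio of the moment integral to the normalization integral gives ⟨z²⟩ = 2·a^2/7.
With a = 1.762, ⟨z^2⟩ = 0.88704.

⟨z^2⟩ ≈ 0.8870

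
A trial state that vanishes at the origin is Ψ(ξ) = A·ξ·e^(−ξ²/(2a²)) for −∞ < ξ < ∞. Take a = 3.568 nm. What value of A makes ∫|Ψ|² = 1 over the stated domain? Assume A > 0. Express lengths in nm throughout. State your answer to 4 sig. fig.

A ≈ 0.1576 nm^(-3/2)

Require ∫ |Ψ|² dξ = 1 over the whole domain.
Using the Gaussian integral ∫_{−∞}^{∞} e^(−αξ²) dξ = √(π/α), with Ψ = A·ξ·e^(−ξ²/(2a²)), the integral evaluates to A²·[√(π)·a^3/2].
So A² = (√(π)·a^3/2)^(−1).
With a = 3.568: A² = 0.024842 and A = 0.15761.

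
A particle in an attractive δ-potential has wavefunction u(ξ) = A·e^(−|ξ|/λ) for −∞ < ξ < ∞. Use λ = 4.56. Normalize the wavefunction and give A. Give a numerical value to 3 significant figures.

The normalization condition is ∫|u|² dξ = 1 from −∞ to ∞.
Recall ∫₀^∞ ξ^m e^(−ξ/β) dξ = m!·β^(m+1), with u = A·e^(−|ξ|/λ), the integral evaluates to A²·[λ].
Setting this equal to 1 gives A² = 1/(λ).
With λ = 4.56: A² = 0.2193 and A = 0.4683.

A ≈ 0.468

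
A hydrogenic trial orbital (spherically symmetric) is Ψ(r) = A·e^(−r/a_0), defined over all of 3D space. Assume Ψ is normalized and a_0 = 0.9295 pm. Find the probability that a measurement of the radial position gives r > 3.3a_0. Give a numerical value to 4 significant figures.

P ≈ 0.03997

P = ∫ |Ψ|² 4πr² dr over r > 3.3a_0.
Normalization gives A² = 1/(π·a_0^3).
Let u = r/a_0; then A², 4π and the length scale all cancel, so P = ∫_{3.3}^{∞} u^2·e^(-2·u) du ÷ ∫_{0}^{∞} u^2·e^(-2·u) du.
With ∫ u^2·e^(-2·u) du = -(2·u^2 + 2·u + 1)·e^(-2·u)/4 + C, the region integral is 1469·e^(-33/5)/200 and the full one is 1/4.
The region integral divided by the full integral gives P = 0.039968.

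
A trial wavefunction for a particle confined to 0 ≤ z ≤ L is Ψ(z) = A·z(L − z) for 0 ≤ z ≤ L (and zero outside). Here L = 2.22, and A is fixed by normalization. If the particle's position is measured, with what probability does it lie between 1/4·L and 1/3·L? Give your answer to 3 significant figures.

The probability is P = ∫ |Ψ|² dz over [1/4·L, 1/3·L].
The normalization integral ∫|Ψ|²dz over the whole domain equals L^5/30·A², and A² cancels in the ratio.
Substituting u = z/L, A² and the length scale cancel in the ratio: P = ∫_{1/4}^{1/3} u^2·(1 - u)^2 du / ∫_{0}^{1} u^2·(1 - u)^2 du.
An antiderivative of u^2·(1 - u)^2 is u^3·(6·u^2 - 15·u + 10)/30; evaluating from 1/4 to 1/3 gives ≈ 0.0035454, while the full integral is 1/30.
The result is P = 0.1064.

P ≈ 0.106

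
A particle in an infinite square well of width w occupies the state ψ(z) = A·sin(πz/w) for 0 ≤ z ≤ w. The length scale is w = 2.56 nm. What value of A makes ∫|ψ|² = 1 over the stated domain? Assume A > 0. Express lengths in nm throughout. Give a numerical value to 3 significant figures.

The normalization condition is ∫|ψ|² dz = 1 from 0 to w.
The integral (without the A² prefactor) comes out to w/2.
Hence A² = 1/[w/2].
With w = 2.56: A² = 0.7813 and A = 0.8839.

A ≈ 0.884 nm^(-1/2)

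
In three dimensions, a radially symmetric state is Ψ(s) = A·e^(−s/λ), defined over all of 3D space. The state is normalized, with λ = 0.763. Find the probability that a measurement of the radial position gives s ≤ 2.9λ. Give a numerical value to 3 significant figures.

With dV = 4πs²ds, the probability is ∫|Ψ|² dV over s ≤ 2.9λ.
The full normalization integral is A²·[π·λ^3] = 1, fixing A².
Substituting u = s/λ, A², 4π and the length scale all cancel in the ratio: P = ∫_{0}^{2.9} u^2·e^(-2·u) du / ∫_{0}^{∞} u^2·e^(-2·u) du.
Using ∫ u^2·e^(-2·u) du = -(2·u^2 + 2·u + 1)·e^(-2·u)/4, the numerator is 1/4 - 1181·e^(-29/5)/200 and the denominator is 1/4.
The region integral divided by the full integral gives P = 0.9285.

P ≈ 0.928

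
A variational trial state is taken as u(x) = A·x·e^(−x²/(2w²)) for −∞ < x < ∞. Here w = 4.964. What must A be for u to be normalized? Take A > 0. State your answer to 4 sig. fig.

Normalization requires ∫|u|² dx = 1, integrated from −∞ to ∞.
Carrying out the integral gives A² · √(π)·w^3/2.
So A² = (√(π)·w^3/2)^(−1).
With w = 4.964: A² = 0.0092249 and A = 0.096046.

A ≈ 0.09605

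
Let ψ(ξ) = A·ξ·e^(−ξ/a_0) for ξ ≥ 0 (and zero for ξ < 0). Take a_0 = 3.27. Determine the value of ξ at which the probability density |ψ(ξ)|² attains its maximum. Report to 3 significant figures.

The maximum of |ψ(ξ)|² occurs where its derivative vanishes.
This gives ξ = a_0.
With a_0 = 3.27, the most probable position is 3.270.

ξ ≈ 3.27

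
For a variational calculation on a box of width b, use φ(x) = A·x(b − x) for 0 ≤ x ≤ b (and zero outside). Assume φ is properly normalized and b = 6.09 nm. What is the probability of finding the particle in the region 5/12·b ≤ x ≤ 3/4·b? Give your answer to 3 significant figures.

P ≈ 0.550

|φ|² is the probability density, so P = ∫_{5/12·b}^{3/4·b} |φ|² dx.
With A² fixed by ∫|φ|² = 1, i.e. A² = (b^5/30)^(−1), substitute and integrate.
Substituting u = x/b, A² and the length scale cancel in the ratio: P = ∫_{5/12}^{3/4} u^2·(1 - u)^2 du / ∫_{0}^{1} u^2·(1 - u)^2 du.
An antiderivative of u^2·(1 - u)^2 is u^3·(6·u^2 - 15·u + 10)/30; evaluating from 5/12 to 3/4 gives ≈ 0.018329, while the full integral is 1/30.
The result is P = 0.5499.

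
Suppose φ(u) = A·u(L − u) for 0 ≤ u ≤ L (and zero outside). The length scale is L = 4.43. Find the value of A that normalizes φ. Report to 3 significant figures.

Normalization requires ∫|φ|² du = 1, integrated from 0 to L.
Expanding the polynomial and integrating term by term, with φ = A·u(L − u), the integral evaluates to A²·[L^5/30].
Setting this equal to 1 gives A² = 1/(L^5/30).
Substituting L = 4.43 gives A² = 0.01758, so A = 0.1326.

A ≈ 0.133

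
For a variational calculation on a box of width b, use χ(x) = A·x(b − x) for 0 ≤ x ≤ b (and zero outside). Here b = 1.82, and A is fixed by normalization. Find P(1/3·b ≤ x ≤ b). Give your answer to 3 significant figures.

|χ|² is the probability density, so P = ∫_{1/3·b}^{b} |χ|² dx.
The normalization integral ∫|χ|²dx over the whole domain equals b^5/30·A², and A² cancels in the ratio.
In terms of u = x/b (A² and the length scale cancel between numerator and denominator), P = [∫_{1/3}^{1} u^2·(1 - u)^2 du] / [∫_{0}^{1} u^2·(1 - u)^2 du].
Using ∫ u^2·(1 - u)^2 du = u^3·(6·u^2 - 15·u + 10)/30, the numerator is 32/1215 and the denominator is 1/30.
This works out to P = 64/81.

P ≈ 0.790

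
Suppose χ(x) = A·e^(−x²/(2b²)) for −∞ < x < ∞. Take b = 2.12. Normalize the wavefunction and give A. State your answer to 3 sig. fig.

A ≈ 0.516

We need A² ∫|f|² dx = 1, taking the integral from −∞ to ∞.
With ∫_{−∞}^{∞} x^(2m) e^(−αx²) dx = (2m−1)!!·√π / (2^m α^(m+1/2)), ∫|χ|² dx = A²·(√(π)·b).
Hence A² = 1/[√(π)·b].
Plugging in b = 2.12 yields A = 0.5159.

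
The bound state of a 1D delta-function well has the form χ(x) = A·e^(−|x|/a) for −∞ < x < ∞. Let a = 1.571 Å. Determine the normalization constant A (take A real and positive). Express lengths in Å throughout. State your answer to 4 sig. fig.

We need A² ∫|f|² dx = 1, taking the integral from −∞ to ∞.
The integral (without the A² prefactor) comes out to a.
Hence A² = 1/[a].
Substituting a = 1.571 gives A² = 0.63654, so A = 0.79783.

A ≈ 0.7978 Å^(-1/2)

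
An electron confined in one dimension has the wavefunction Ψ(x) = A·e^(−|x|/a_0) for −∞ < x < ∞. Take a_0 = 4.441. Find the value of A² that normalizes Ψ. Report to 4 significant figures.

A^2 ≈ 0.2252

We need A² ∫|f|² dx = 1, taking the integral from −∞ to ∞.
With Ψ = A·e^(−|x|/a_0), the integral evaluates to A²·[a_0].
Setting this equal to 1 gives A² = 1/(a_0).
Substituting a_0 = 4.441 gives A² = 0.22517, so A = 0.47453.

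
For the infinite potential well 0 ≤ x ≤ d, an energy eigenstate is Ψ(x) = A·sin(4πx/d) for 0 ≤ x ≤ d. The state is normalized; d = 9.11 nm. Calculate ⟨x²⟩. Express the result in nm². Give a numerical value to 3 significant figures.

⟨x^2⟩ ≈ 27.4 nm^2

By definition ⟨x²⟩ = ∫ x^2 |Ψ(x)|² dx.
Since the A² factors cancel between numerator and denominator, ⟨x²⟩ = -d^2/(32·π^2) + d^2/3.
With d = 9.11, ⟨x^2⟩ = 27.40.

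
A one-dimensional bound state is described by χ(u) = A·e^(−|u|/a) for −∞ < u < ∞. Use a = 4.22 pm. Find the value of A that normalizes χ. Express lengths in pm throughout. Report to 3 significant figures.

We need A² ∫|f|² du = 1, taking the integral from −∞ to ∞.
Using ∫₀^∞ uⁿ e^(−αu) du = n!/αⁿ⁺¹, with χ = A·e^(−|u|/a), the integral evaluates to A²·[a].
Hence A² = 1/[a].
Plugging in a = 4.22 yields A = 0.4868.

A ≈ 0.487 pm^(-1/2)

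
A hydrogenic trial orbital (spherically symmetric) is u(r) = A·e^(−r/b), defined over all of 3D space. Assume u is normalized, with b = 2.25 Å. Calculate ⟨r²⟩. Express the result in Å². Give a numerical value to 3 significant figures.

⟨r^2⟩ ≈ 15.2 Å^2

The expectation value is the |u|²-weighted average of r^2: ∫ r^2|u|² 4πr² dr.
The ratio of the moment integral to the normalization integral gives ⟨r²⟩ = 3·b^2.
Putting b = 2.25 gives 15.19.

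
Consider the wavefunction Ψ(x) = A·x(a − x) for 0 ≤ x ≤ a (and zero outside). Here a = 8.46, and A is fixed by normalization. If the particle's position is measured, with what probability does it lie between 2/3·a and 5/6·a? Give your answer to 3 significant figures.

The probability is P = ∫ |Ψ|² dx over [2/3·a, 5/6·a].
The normalization integral ∫|Ψ|²dx over the whole domain equals a^5/30·A², and A² cancels in the ratio.
In terms of u = x/a (A² and the length scale cancel between numerator and denominator), P = [∫_{2/3}^{5/6} u^2·(1 - u)^2 du] / [∫_{0}^{1} u^2·(1 - u)^2 du].
Using ∫ u^2·(1 - u)^2 du = u^3·(6·u^2 - 15·u + 10)/30, the numerator is ≈ 0.0058128 and the denominator is 1/30.
The result is P = 113/648.

P ≈ 0.174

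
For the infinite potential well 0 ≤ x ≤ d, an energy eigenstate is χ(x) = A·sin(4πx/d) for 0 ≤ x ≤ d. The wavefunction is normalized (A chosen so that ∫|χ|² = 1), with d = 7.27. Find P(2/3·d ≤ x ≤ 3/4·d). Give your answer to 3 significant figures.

P ≈ 0.0489

|χ|² is the probability density, so P = ∫_{2/3·d}^{3/4·d} |χ|² dx.
The normalization integral ∫|χ|²dx over the whole domain equals d/2·A², and A² cancels in the ratio.
Substituting u = x/d, A² and the length scale cancel in the ratio: P = ∫_{2/3}^{3/4} sin(4·π·u)^2 du / ∫_{0}^{1} sin(4·π·u)^2 du.
Using ∫ sin(4·π·u)^2 du = u/2 - sin(4·π·u)·cos(4·π·u)/(8·π), the numerator is -√(3)/(32·π) + 1/24 and the denominator is 1/2.
Evaluating gives P = (-√(3)/16 + π/12)/π.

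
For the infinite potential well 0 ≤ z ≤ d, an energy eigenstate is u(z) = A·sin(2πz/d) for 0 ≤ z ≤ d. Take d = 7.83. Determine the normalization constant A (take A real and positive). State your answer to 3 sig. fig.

The normalization condition is ∫|u|² dz = 1 from 0 to d.
With ∫₀^d sin²(nπz/d) dz = d/2, with u = A·sin(2πz/d), the integral evaluates to A²·[d/2].
Plugging in d = 7.83 yields A = 0.5054.

A ≈ 0.505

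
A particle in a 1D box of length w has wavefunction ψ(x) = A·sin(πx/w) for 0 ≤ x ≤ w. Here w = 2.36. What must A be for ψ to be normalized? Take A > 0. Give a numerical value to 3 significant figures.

A ≈ 0.921

We need A² ∫|f|² dx = 1, taking the integral from 0 to w.
Using sin²θ = (1 − cos 2θ)/2, the integral (without the A² prefactor) comes out to w/2.
With w = 2.36: A² = 0.8475 and A = 0.9206.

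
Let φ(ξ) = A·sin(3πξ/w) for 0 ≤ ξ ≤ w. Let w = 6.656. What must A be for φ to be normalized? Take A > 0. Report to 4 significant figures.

Require ∫ |φ|² dξ = 1 over the whole domain.
With ∫₀^w sin²(nπξ/w) dξ = w/2, carrying out the integral gives A² · w/2.
Substituting w = 6.656 gives A² = 0.30048, so A = 0.54816.

A ≈ 0.5482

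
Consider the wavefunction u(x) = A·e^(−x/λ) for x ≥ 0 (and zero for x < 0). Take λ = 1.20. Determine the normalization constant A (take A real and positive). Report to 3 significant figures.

A ≈ 1.29

The normalization condition is ∫|u|² dx = 1 from 0 to ∞.
∫|u|² dx = A²·(λ/2).
Setting this equal to 1 gives A² = 1/(λ/2).
Substituting λ = 1.20 gives A² = 1.667, so A = 1.291.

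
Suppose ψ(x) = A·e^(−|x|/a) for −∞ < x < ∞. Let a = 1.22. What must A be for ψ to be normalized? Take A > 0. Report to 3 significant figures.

A ≈ 0.905

Require ∫ |ψ|² dx = 1 over the whole domain.
Recall ∫₀^∞ x^m e^(−x/β) dx = m!·β^(m+1), with ψ = A·e^(−|x|/a), the integral evaluates to A²·[a].
Hence A² = 1/[a].
Plugging in a = 1.22 yields A = 0.9054.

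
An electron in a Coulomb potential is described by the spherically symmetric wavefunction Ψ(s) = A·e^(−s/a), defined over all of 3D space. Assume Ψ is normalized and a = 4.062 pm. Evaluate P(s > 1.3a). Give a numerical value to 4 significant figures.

P ≈ 0.5184

With dV = 4πs²ds, the probability is ∫|Ψ|² dV over s > 1.3a.
Normalization gives A² = 1/(π·a^3).
Let u = s/a; then A², 4π and the length scale all cancel, so P = ∫_{1.3}^{∞} u^2·e^(-2·u) du ÷ ∫_{0}^{∞} u^2·e^(-2·u) du.
Using ∫ u^2·e^(-2·u) du = -(2·u^2 + 2·u + 1)·e^(-2·u)/4, the numerator is 349·e^(-13/5)/200 and the denominator is 1/4.
This evaluates to P = 0.51843.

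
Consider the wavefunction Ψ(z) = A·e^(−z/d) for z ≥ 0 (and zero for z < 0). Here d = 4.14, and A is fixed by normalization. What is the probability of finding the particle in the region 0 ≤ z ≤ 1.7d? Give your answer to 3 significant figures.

The probability is P = ∫ |Ψ|² dz over [0, 1.7d].
Since A² = 1/(d/2), this is the region integral divided by the full normalization integral.
In terms of u = z/d (A² and the length scale cancel between numerator and denominator), P = [∫_{0}^{1.7} e^(-2·u) du] / [∫_{0}^{∞} e^(-2·u) du].
Using ∫ e^(-2·u) du = -e^(-2·u)/2, the numerator is 1/2 - e^(-17/5)/2 and the denominator is 1/2.
This works out to P = 0.9666.

P ≈ 0.967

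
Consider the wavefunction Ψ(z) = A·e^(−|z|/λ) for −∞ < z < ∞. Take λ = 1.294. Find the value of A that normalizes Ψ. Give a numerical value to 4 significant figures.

A ≈ 0.8791

We need A² ∫|f|² dz = 1, taking the integral from −∞ to ∞.
∫|Ψ|² dz = A²·(λ).
Setting this equal to 1 gives A² = 1/(λ).
Substituting λ = 1.294 gives A² = 0.77280, so A = 0.87909.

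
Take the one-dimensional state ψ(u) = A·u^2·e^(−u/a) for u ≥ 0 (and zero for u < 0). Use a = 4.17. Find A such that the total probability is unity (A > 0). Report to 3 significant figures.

A ≈ 0.0325

Require ∫ |ψ|² du = 1 over the whole domain.
∫|ψ|² du = A²·(3·a^5/4).
Hence A² = 1/[3·a^5/4].
Plugging in a = 4.17 yields A = 0.03252.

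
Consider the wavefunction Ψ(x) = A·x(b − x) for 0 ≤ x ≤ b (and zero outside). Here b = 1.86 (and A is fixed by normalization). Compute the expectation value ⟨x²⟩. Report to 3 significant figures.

⟨x^2⟩ ≈ 0.988

⟨x²⟩ = ∫ x^2 |Ψ|² dx over the full domain.
Expanding the polynomial and integrating term by term, since the A² factors cancel between numerator and denominator, ⟨x²⟩ = 2·b^2/7.
Putting b = 1.86 gives 0.9885.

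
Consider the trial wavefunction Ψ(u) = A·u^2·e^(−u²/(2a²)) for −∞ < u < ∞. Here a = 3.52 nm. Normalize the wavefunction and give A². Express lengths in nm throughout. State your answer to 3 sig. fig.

The normalization condition is ∫|Ψ|² du = 1 from −∞ to ∞.
Using the Gaussian integral ∫_{−∞}^{∞} e^(−αu²) du = √(π/α), ∫|Ψ|² du = A²·(3·√(π)·a^5/4).
Hence A² = 1/[3·√(π)·a^5/4].
Substituting a = 3.52 gives A² = 0.001392, so A = 0.03731.

A^2 ≈ 0.00139 nm^(-5)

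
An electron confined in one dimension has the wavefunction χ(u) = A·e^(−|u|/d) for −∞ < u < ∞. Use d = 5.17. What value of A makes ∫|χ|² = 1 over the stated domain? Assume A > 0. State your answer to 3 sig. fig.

The normalization condition is ∫|χ|² du = 1 from −∞ to ∞.
Using ∫₀^∞ uⁿ e^(−αu) du = n!/αⁿ⁺¹, with χ = A·e^(−|u|/d), the integral evaluates to A²·[d].
So A² = (d)^(−1).
Plugging in d = 5.17 yields A = 0.4398.

A ≈ 0.440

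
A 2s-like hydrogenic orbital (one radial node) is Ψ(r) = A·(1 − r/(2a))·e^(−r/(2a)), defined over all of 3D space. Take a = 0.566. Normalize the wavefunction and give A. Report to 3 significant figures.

A ≈ 0.468

Require ∫ |Ψ|² 4πr² dr = 1 over the whole domain.
The angular integral contributes 4π, leaving ∫₀^∞ r²|Ψ|² dr.
∫|Ψ|² 4πr² dr = A²·(8·π·a^3).
Hence A² = 1/[8·π·a^3].
With a = 0.566: A² = 0.2194 and A = 0.4684.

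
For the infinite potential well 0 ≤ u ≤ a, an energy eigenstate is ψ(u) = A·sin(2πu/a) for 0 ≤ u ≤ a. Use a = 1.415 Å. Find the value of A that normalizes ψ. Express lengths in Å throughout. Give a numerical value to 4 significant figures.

Normalization requires ∫|ψ|² du = 1, integrated from 0 to a.
With ψ = A·sin(2πu/a), the integral evaluates to A²·[a/2].
Setting this equal to 1 gives A² = 1/(a/2).
With a = 1.415: A² = 1.4134 and A = 1.1889.

A ≈ 1.189 Å^(-1/2)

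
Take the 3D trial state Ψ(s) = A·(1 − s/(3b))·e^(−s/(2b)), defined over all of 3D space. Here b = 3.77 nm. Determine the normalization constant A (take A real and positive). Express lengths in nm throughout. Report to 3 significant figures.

We need A² ∫|f|² 4πs² ds = 1, taking the integral from 0 to ∞.
The angular integral contributes 4π, leaving ∫₀^∞ s²|Ψ|² ds.
Recall ∫₀^∞ s^m e^(−s/β) ds = m!·β^(m+1), carrying out the integral gives A² · 8·π·b^3/3.
So A² = (8·π·b^3/3)^(−1).
Substituting b = 3.77 gives A² = 0.002228, so A = 0.04720.

A ≈ 0.0472 nm^(-3/2)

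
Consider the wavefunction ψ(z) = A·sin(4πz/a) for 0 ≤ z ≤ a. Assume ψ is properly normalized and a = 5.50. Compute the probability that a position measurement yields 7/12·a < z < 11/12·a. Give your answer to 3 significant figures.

P ≈ 0.402

The probability is P = ∫ |ψ|² dz over [7/12·a, 11/12·a].
The normalization integral ∫|ψ|²dz over the whole domain equals a/2·A², and A² cancels in the ratio.
In terms of u = z/a (A² and the length scale cancel between numerator and denominator), P = [∫_{7/12}^{11/12} sin(4·π·u)^2 du] / [∫_{0}^{1} sin(4·π·u)^2 du].
An antiderivative of sin(4·π·u)^2 is u/2 - sin(4·π·u)·cos(4·π·u)/(8·π); evaluating from 7/12 to 11/12 gives √(3)/(16·π) + 1/6, while the full integral is 1/2.
Evaluating gives P = (√(3)/8 + π/3)/π.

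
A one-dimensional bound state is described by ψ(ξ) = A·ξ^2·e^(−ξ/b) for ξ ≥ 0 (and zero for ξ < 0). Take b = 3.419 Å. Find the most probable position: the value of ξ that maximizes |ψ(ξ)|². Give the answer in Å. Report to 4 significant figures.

Set d/dξ [|ψ(ξ)|²] = 0 and solve for ξ > 0.
This gives ξ = 2·b.
With b = 3.419, the most probable position is 6.8380 Å.

ξ ≈ 6.838 Å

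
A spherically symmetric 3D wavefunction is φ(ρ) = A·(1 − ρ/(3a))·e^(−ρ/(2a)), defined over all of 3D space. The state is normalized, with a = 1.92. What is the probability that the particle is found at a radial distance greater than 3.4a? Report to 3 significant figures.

P ≈ 0.646

Integrate the radial probability density 4πρ²|φ|² over ρ > 3.4a.
A² is fixed by ∫₀^∞ 4πρ²|φ|² dρ = 1, i.e. A² = (8·π·a^3/3)^(−1).
Substituting u = ρ/a, A², 4π and the length scale all cancel in the ratio: P = ∫_{3.4}^{∞} u^2·(1 - u/3)^2·e^(-u) du / ∫_{0}^{∞} u^2·(1 - u/3)^2·e^(-u) du.
An antiderivative of u^2·(1 - u/3)^2·e^(-u) is (-u^4 + 2·u^3 - 3·u^2 - 6·u - 6)·e^(-u)/9; evaluating from 3.4 to ∞ gives ≈ 0.43054, while the full integral is 2/3.
Taking the ratio yields P = 0.6458.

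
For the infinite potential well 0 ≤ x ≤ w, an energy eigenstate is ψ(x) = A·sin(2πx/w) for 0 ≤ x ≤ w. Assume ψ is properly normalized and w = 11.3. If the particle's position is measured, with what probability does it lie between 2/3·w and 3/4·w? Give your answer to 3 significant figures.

The probability is P = ∫ |ψ|² dx over [2/3·w, 3/4·w].
With A² fixed by ∫|ψ|² = 1, i.e. A² = (w/2)^(−1), substitute and integrate.
In terms of u = x/w (A² and the length scale cancel between numerator and denominator), P = [∫_{2/3}^{3/4} sin(2·π·u)^2 du] / [∫_{0}^{1} sin(2·π·u)^2 du].
Using ∫ sin(2·π·u)^2 du = u/2 - sin(4·π·u)/(8·π), the numerator is √(3)/(16·π) + 1/24 and the denominator is 1/2.
Taking the ratio, P = (√(3)/8 + π/12)/π.

P ≈ 0.152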